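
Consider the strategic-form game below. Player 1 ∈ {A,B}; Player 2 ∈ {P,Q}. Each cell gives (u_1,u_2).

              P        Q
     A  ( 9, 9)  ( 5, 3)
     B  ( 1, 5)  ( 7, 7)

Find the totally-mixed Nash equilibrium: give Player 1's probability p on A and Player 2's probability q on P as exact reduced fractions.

P1 indiff ⇒ q·9+(1-q)·5 = q·1+(1-q)·7 ⇒ q(8) = (1-q)(2) ⇒ q = 1/5
P2 indiff ⇒ p·9+(1-p)·5 = p·3+(1-p)·7 ⇒ p(6) = (1-p)(2) ⇒ p = 1/4

p=1/4, q=1/5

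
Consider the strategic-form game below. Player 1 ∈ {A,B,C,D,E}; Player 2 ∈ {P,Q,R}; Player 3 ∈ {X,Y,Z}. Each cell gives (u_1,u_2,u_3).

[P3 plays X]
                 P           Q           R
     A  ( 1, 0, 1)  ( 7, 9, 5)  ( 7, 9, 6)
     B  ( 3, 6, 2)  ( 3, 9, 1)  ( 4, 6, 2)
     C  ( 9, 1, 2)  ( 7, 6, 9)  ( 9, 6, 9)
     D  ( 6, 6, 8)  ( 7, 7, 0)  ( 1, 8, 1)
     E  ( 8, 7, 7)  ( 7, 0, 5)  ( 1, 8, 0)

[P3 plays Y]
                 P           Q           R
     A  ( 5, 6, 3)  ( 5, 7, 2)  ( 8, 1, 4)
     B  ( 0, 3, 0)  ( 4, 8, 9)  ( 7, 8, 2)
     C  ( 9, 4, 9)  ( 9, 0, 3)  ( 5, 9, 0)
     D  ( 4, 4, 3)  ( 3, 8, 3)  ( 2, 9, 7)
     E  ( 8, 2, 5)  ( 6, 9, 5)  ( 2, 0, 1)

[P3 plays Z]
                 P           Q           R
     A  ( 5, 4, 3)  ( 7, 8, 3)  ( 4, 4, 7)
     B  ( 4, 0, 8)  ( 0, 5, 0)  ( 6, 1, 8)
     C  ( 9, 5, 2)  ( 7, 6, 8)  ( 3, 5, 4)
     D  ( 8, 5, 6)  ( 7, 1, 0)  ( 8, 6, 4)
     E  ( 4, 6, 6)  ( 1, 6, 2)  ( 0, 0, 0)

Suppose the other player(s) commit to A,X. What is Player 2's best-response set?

u_2(P vs A,X) = 0
u_2(Q vs A,X) = 9
u_2(R vs A,X) = 9
max payoff 9 at {Q,R}

BR_2 = {Q,R}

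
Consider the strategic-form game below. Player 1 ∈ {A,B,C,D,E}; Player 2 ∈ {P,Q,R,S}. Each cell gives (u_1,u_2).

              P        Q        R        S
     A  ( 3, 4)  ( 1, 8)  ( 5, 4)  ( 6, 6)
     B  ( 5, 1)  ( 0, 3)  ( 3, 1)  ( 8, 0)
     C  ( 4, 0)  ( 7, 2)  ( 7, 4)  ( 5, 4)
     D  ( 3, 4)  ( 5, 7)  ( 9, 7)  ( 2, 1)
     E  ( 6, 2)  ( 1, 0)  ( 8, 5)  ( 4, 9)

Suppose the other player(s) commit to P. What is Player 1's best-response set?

argmax u_1 = {E}

u_1(A vs P) = 3
u_1(B vs P) = 5
u_1(C vs P) = 4
u_1(D vs P) = 3
u_1(E vs P) = 6
max payoff 6 at {E}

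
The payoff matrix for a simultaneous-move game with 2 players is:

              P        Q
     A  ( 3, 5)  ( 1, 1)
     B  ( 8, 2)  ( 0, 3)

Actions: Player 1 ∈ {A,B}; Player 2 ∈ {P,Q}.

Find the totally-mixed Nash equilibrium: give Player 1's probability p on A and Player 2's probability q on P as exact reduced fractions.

P1 indiff ⇒ q·3+(1-q)·1 = q·8+(1-q)·0 ⇒ q(-5) = (1-q)(-1) ⇒ q = 1/6
P2 indiff ⇒ p·5+(1-p)·2 = p·1+(1-p)·3 ⇒ p(4) = (1-p)(1) ⇒ p = 1/5

(p,q) = (1/5, 1/6)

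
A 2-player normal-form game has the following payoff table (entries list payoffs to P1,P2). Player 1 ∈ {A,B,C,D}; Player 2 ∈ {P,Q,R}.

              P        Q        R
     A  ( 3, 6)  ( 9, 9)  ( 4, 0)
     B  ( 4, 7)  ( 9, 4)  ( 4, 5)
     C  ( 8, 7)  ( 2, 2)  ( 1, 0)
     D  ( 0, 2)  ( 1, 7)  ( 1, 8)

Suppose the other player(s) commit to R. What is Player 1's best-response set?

u_1(A vs R) = 4
u_1(B vs R) = 4
u_1(C vs R) = 1
u_1(D vs R) = 1
max payoff 4 at {A,B}

argmax u_1 = {A,B}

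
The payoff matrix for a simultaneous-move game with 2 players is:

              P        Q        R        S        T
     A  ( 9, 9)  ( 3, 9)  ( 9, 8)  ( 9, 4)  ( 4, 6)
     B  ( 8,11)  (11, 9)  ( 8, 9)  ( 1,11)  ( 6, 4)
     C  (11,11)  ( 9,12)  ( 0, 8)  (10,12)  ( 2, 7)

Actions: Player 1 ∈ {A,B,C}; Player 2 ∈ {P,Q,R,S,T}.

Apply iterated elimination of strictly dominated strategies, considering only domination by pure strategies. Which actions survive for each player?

Survivors P1:{B,C} P2:{P,Q,S}

P2 drop R (P beats it: A:9>8 B:11>9 C:11>8)
P2 drop T (P beats it: A:9>6 B:11>4 C:11>7)
P1 drop A (C beats it: P:11>9 Q:9>3 S:10>9)
P1→{B,C} P2→{P,Q,S}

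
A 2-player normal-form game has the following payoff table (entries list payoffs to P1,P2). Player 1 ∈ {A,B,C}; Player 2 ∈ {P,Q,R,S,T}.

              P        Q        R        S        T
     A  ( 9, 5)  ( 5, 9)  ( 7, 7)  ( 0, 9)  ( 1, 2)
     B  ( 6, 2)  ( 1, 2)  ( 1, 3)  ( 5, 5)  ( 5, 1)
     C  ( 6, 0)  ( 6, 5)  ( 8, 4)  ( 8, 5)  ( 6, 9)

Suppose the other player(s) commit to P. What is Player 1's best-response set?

u_1(A vs P) = 9
u_1(B vs P) = 6
u_1(C vs P) = 6
max payoff 9 at {A}

P1 best: {A}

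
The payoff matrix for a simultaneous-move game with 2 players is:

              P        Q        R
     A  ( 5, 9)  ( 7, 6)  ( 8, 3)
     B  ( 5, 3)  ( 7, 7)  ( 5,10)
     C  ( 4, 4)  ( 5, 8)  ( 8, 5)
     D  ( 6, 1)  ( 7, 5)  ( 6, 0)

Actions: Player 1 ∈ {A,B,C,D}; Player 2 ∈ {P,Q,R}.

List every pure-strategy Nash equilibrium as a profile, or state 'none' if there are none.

(A,P): not NE [P1→D gives 6>5]
(A,Q): not NE [P2→P gives 9>6]
(A,R): not NE [P2→P gives 9>3]
(B,P): not NE [P1→D gives 6>5; P2→R gives 10>3]
(B,Q): not NE [P2→R gives 10>7]
(B,R): not NE [P1→C gives 8>5]
(C,P): not NE [P1→D gives 6>4; P2→Q gives 8>4]
(C,Q): not NE [P1→D gives 7>5]
(C,R): not NE [P2→Q gives 8>5]
(D,P): not NE [P2→Q gives 5>1]
(D,Q): NE
(D,R): not NE [P1→C gives 8>6; P2→Q gives 5>0]

Nash profiles: (D,Q)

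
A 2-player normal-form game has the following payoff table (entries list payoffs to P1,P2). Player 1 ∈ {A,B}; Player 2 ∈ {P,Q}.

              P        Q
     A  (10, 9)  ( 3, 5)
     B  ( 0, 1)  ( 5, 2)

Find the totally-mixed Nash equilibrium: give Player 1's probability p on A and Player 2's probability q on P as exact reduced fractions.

P1 mixes 1/5 on A; P2 mixes 1/6 on P

P1 indiff ⇒ q·10+(1-q)·3 = q·0+(1-q)·5 ⇒ q(10) = (1-q)(2) ⇒ q = 1/6
P2 indiff ⇒ p·9+(1-p)·1 = p·5+(1-p)·2 ⇒ p(4) = (1-p)(1) ⇒ p = 1/5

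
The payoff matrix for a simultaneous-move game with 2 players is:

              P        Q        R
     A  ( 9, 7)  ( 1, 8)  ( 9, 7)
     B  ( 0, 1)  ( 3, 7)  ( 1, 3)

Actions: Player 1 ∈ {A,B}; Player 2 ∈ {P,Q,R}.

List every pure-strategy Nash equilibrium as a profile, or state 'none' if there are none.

(A,P): not NE [P2→Q gives 8>7]
(A,Q): not NE [P1→B gives 3>1]
(A,R): not NE [P2→Q gives 8>7]
(B,P): not NE [P1→A gives 9>0; P2→Q gives 7>1]
(B,Q): NE
(B,R): not NE [P1→A gives 9>1; P2→Q gives 7>3]

PSNE = {(B,Q)}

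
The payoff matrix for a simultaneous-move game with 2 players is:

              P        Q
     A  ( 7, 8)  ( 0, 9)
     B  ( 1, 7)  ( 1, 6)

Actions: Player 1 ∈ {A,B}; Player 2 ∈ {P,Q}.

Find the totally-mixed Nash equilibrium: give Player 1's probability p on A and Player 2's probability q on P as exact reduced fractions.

P1 indiff ⇒ q·7+(1-q)·0 = q·1+(1-q)·1 ⇒ q(6) = (1-q)(1) ⇒ q = 1/7
P2 indiff ⇒ p·8+(1-p)·7 = p·9+(1-p)·6 ⇒ p(-1) = (1-p)(-1) ⇒ p = 1/2

P1 mixes 1/2 on A; P2 mixes 1/7 on P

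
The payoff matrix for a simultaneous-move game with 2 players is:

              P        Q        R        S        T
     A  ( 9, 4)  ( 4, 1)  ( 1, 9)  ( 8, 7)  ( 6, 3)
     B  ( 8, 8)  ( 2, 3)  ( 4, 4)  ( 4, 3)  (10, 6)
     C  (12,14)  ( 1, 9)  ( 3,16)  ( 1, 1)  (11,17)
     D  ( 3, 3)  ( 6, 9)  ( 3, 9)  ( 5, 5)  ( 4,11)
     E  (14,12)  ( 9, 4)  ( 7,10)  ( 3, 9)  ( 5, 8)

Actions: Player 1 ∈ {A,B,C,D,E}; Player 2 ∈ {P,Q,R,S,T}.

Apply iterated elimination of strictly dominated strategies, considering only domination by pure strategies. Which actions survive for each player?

Remaining: P1:{B,C,E} P2:{P,R,T}

P2 drop Q (T beats it: A:3>1 B:6>3 C:17>9 D:11>9 E:8>4)
P2 drop S (R beats it: A:9>7 B:4>3 C:16>1 D:9>5 E:10>9)
P1 drop A (C beats it: P:12>9 R:3>1 T:11>6)
P1 drop D (B beats it: P:8>3 R:4>3 T:10>4)
P1→{B,C,E} P2→{P,R,T}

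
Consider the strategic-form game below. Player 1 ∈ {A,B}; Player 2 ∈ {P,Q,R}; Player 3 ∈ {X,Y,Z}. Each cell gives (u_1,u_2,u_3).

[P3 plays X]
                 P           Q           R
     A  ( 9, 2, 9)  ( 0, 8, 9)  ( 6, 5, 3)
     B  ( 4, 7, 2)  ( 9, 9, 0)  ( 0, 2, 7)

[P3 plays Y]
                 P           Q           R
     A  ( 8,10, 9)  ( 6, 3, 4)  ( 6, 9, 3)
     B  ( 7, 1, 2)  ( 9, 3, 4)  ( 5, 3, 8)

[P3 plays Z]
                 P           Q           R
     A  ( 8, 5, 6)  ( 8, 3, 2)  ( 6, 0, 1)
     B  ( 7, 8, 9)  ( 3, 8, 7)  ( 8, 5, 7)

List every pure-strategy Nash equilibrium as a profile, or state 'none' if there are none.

(A,P,X): not NE [P2→Q gives 8>2]
(A,P,Y): NE
(A,P,Z): not NE [P3→Y gives 9>6]
(A,Q,X): not NE [P1→B gives 9>0]
(A,Q,Y): not NE [P1→B gives 9>6; P2→P gives 10>3; P3→X gives 9>4]
(A,Q,Z): not NE [P2→P gives 5>3; P3→X gives 9>2]
(A,R,X): not NE [P2→Q gives 8>5]
(A,R,Y): not NE [P2→P gives 10>9]
(A,R,Z): not NE [P1→B gives 8>6; P2→P gives 5>0; P3→Y gives 3>1]
(B,P,X): not NE [P1→A gives 9>4; P2→Q gives 9>7; P3→Z gives 9>2]
(B,P,Y): not NE [P1→A gives 8>7; P2→R gives 3>1; P3→Z gives 9>2]
(B,P,Z): not NE [P1→A gives 8>7]
(B,Q,X): not NE [P3→Z gives 7>0]
(B,Q,Y): not NE [P3→Z gives 7>4]
(B,Q,Z): not NE [P1→A gives 8>3]
(B,R,X): not NE [P1→A gives 6>0; P2→Q gives 9>2; P3→Y gives 8>7]
(B,R,Y): not NE [P1→A gives 6>5]
(B,R,Z): not NE [P2→Q gives 8>5; P3→Y gives 8>7]

NE set: (A,P,Y)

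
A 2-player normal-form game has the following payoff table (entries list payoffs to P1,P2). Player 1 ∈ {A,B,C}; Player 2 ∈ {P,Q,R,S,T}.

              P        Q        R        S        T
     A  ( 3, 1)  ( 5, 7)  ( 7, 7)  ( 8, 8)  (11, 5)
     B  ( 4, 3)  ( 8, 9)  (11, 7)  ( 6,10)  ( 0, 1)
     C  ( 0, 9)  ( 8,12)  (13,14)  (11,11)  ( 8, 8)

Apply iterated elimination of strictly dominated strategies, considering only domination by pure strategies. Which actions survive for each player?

P2 drop P (Q beats it: A:7>1 B:9>3 C:12>9)
P2 drop T (Q beats it: A:7>5 B:9>1 C:12>8)
P1 drop A (C beats it: Q:8>5 R:13>7 S:11>8)
P1→{B,C} P2→{Q,R,S}

IESDS → P1:{B,C} P2:{Q,R,S}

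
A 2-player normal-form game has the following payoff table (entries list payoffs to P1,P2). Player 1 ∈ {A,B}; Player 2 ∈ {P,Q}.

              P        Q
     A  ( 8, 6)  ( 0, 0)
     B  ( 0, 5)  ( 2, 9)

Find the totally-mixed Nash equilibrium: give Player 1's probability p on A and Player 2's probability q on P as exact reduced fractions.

P1 indiff ⇒ q·8+(1-q)·0 = q·0+(1-q)·2 ⇒ q(8) = (1-q)(2) ⇒ q = 1/5
P2 indiff ⇒ p·6+(1-p)·5 = p·0+(1-p)·9 ⇒ p(6) = (1-p)(4) ⇒ p = 2/5

p=2/5, q=1/5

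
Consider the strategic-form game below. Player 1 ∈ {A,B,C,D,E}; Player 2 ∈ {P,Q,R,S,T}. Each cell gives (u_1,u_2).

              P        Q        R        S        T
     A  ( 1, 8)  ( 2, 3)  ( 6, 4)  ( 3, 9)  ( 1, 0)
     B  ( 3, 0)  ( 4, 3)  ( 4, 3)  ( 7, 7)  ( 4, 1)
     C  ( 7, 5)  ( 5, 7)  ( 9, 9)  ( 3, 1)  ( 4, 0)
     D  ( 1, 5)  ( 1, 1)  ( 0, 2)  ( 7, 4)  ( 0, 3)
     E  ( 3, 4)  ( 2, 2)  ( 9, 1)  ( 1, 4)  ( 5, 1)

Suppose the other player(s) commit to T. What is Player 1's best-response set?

u_1(A vs T) = 1
u_1(B vs T) = 4
u_1(C vs T) = 4
u_1(D vs T) = 0
u_1(E vs T) = 5
max payoff 5 at {E}

argmax u_1 = {E}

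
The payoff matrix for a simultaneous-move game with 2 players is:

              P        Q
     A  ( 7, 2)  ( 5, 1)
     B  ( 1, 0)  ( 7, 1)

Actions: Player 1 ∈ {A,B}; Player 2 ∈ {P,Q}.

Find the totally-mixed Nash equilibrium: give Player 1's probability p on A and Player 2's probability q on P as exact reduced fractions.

P1 indiff ⇒ q·7+(1-q)·5 = q·1+(1-q)·7 ⇒ q(6) = (1-q)(2) ⇒ q = 1/4
P2 indiff ⇒ p·2+(1-p)·0 = p·1+(1-p)·1 ⇒ p(1) = (1-p)(1) ⇒ p = 1/2

(p,q) = (1/2, 1/4)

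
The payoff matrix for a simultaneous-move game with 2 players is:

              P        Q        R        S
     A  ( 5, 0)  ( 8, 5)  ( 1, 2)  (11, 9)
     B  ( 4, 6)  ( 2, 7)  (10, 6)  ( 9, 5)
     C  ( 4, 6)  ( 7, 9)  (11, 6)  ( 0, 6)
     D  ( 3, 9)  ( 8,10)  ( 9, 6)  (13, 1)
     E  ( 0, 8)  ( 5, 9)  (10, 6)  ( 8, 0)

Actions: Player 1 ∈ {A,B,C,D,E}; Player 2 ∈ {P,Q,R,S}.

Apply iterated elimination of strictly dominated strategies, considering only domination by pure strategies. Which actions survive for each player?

Remaining: P1:{A,D} P2:{Q,S}

P2 drop P (Q beats it: A:5>0 B:7>6 C:9>6 D:10>9 E:9>8)
P2 drop R (Q beats it: A:5>2 B:7>6 C:9>6 D:10>6 E:9>6)
P1 drop B (A beats it: Q:8>2 S:11>9)
P1 drop C (A beats it: Q:8>7 S:11>0)
P1 drop E (A beats it: Q:8>5 S:11>8)
P1→{A,D} P2→{Q,S}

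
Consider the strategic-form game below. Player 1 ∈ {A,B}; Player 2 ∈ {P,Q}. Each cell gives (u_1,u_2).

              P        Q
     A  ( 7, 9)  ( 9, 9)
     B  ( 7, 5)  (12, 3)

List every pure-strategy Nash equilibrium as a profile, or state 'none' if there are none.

(A,P): NE
(A,Q): not NE [P1→B gives 12>9]
(B,P): NE
(B,Q): not NE [P2→P gives 5>3]

NE set: (A,P), (B,P)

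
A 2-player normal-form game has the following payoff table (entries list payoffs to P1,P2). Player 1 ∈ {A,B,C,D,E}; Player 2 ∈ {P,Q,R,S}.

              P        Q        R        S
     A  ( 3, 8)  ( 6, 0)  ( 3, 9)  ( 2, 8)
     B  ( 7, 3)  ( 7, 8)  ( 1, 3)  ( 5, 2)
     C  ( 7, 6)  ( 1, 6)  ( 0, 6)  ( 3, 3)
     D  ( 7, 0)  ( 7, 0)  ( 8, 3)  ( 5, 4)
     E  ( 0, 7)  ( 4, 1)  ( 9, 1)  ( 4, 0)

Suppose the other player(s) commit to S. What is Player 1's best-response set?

BR_1 = {B,D}

u_1(A vs S) = 2
u_1(B vs S) = 5
u_1(C vs S) = 3
u_1(D vs S) = 5
u_1(E vs S) = 4
max payoff 5 at {B,D}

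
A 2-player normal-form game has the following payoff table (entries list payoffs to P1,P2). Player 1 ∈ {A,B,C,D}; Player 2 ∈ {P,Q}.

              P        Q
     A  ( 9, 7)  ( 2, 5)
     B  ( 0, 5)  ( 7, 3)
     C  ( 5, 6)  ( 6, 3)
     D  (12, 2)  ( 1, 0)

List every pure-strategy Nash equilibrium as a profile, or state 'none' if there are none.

(A,P): not NE [P1→D gives 12>9]
(A,Q): not NE [P1→B gives 7>2; P2→P gives 7>5]
(B,P): not NE [P1→D gives 12>0]
(B,Q): not NE [P2→P gives 5>3]
(C,P): not NE [P1→D gives 12>5]
(C,Q): not NE [P1→B gives 7>6; P2→P gives 6>3]
(D,P): NE
(D,Q): not NE [P1→B gives 7>1; P2→P gives 2>0]

Nash profiles: (D,P)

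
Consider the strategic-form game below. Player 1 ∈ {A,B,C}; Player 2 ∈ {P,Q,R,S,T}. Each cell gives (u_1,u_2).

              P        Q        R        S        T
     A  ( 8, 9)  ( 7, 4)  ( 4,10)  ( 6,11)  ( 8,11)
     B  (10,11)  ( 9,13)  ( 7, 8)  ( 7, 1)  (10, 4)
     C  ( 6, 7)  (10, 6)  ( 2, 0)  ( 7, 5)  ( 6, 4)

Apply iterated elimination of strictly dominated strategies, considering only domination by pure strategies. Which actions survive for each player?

Remaining: P1:{B,C} P2:{P,Q}

P1 drop A (B beats it: P:10>8 Q:9>7 R:7>4 S:7>6 T:10>8)
P2 drop R (P beats it: B:11>8 C:7>0)
P2 drop S (P beats it: B:11>1 C:7>5)
P2 drop T (P beats it: B:11>4 C:7>4)
P1→{B,C} P2→{P,Q}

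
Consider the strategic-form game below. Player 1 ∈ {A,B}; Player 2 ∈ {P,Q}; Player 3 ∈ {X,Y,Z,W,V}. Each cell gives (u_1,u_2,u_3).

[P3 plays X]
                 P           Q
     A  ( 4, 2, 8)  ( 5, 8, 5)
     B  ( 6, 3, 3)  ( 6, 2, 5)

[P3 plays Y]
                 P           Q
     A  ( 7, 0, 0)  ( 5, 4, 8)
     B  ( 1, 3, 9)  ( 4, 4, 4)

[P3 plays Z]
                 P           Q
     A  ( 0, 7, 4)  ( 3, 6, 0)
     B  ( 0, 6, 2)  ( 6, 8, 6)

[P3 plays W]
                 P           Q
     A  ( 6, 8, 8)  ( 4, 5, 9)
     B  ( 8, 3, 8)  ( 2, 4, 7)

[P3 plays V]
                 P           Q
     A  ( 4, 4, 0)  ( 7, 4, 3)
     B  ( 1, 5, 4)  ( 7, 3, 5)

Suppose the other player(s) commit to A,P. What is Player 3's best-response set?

u_3(X vs A,P) = 8
u_3(Y vs A,P) = 0
u_3(Z vs A,P) = 4
u_3(W vs A,P) = 8
u_3(V vs A,P) = 0
max payoff 8 at {X,W}

argmax u_3 = {X,W}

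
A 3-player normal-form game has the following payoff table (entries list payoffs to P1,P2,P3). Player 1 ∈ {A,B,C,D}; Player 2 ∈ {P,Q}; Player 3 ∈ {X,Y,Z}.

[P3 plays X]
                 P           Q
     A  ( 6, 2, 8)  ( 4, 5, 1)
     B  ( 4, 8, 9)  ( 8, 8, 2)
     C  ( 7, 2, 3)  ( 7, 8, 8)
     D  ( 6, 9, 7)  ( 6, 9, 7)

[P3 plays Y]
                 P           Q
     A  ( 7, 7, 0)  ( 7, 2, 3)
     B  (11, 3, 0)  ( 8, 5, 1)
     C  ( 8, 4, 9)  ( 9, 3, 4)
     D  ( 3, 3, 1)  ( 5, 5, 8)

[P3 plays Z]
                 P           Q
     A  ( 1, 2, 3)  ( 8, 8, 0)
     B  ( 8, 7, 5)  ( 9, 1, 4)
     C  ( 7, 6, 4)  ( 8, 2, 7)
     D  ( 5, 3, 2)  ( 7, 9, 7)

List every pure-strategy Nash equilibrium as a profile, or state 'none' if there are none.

No pure NE.

(A,P,X): not NE [P1→C gives 7>6; P2→Q gives 5>2]
(A,P,Y): not NE [P1→B gives 11>7; P3→X gives 8>0]
(A,P,Z): not NE [P1→B gives 8>1; P2→Q gives 8>2; P3→X gives 8>3]
(A,Q,X): not NE [P1→B gives 8>4; P3→Y gives 3>1]
(A,Q,Y): not NE [P1→C gives 9>7; P2→P gives 7>2]
(A,Q,Z): not NE [P1→B gives 9>8; P3→Y gives 3>0]
(B,P,X): not NE [P1→C gives 7>4]
(B,P,Y): not NE [P2→Q gives 5>3; P3→X gives 9>0]
(B,P,Z): not NE [P3→X gives 9>5]
(B,Q,X): not NE [P3→Z gives 4>2]
(B,Q,Y): not NE [P1→C gives 9>8; P3→Z gives 4>1]
(B,Q,Z): not NE [P2→P gives 7>1]
(C,P,X): not NE [P2→Q gives 8>2; P3→Y gives 9>3]
(C,P,Y): not NE [P1→B gives 11>8]
(C,P,Z): not NE [P1→B gives 8>7; P3→Y gives 9>4]
(C,Q,X): not NE [P1→B gives 8>7]
(C,Q,Y): not NE [P2→P gives 4>3; P3→X gives 8>4]
(C,Q,Z): not NE [P1→B gives 9>8; P2→P gives 6>2; P3→X gives 8>7]
(D,P,X): not NE [P1→C gives 7>6]
(D,P,Y): not NE [P1→B gives 11>3; P2→Q gives 5>3; P3→X gives 7>1]
(D,P,Z): not NE [P1→B gives 8>5; P2→Q gives 9>3; P3→X gives 7>2]
(D,Q,X): not NE [P1→B gives 8>6; P3→Y gives 8>7]
(D,Q,Y): not NE [P1→C gives 9>5]
(D,Q,Z): not NE [P1→B gives 9>7; P3→Y gives 8>7]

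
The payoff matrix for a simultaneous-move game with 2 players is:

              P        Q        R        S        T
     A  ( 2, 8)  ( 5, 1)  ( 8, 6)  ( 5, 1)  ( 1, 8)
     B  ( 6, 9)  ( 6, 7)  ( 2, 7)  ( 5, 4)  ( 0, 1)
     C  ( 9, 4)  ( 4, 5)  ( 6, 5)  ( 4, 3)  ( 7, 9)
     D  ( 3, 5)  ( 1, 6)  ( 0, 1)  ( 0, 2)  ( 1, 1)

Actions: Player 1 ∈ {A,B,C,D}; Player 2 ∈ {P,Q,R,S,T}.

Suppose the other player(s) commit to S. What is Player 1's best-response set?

argmax u_1 = {A,B}

u_1(A vs S) = 5
u_1(B vs S) = 5
u_1(C vs S) = 4
u_1(D vs S) = 0
max payoff 5 at {A,B}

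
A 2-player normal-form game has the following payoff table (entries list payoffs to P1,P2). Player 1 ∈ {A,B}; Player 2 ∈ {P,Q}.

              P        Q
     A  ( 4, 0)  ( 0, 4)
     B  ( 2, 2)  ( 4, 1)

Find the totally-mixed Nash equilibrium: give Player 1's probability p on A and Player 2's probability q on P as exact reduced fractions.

P1 indiff ⇒ q·4+(1-q)·0 = q·2+(1-q)·4 ⇒ q(2) = (1-q)(4) ⇒ q = 2/3
P2 indiff ⇒ p·0+(1-p)·2 = p·4+(1-p)·1 ⇒ p(-4) = (1-p)(-1) ⇒ p = 1/5

P1 mixes 1/5 on A; P2 mixes 2/3 on P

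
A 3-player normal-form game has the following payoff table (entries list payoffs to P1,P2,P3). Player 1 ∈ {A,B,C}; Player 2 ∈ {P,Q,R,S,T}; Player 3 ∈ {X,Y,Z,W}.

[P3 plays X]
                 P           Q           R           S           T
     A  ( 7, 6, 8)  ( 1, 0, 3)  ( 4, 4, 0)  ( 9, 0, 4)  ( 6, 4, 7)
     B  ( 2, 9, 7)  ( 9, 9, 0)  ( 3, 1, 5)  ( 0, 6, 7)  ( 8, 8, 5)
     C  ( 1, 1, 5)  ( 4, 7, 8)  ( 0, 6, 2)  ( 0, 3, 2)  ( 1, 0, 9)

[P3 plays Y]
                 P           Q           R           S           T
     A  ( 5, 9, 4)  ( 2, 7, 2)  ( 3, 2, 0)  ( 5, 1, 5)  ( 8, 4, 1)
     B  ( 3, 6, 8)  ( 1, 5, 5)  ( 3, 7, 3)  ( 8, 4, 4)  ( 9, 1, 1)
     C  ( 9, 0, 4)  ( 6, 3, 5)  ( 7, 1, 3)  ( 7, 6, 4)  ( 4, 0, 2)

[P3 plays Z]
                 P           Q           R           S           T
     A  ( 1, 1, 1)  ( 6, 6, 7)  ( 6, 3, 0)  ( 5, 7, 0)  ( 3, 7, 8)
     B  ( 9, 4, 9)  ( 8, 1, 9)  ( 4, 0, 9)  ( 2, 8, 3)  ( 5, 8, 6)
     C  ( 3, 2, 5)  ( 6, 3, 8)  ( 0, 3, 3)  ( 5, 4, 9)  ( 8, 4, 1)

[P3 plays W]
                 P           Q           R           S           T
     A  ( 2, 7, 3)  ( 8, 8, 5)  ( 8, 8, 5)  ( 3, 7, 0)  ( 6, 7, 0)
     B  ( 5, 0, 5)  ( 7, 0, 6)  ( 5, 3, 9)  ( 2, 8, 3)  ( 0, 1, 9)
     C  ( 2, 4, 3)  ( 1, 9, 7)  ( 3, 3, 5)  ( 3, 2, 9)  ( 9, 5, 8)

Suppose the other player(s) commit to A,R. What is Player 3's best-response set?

u_3(X vs A,R) = 0
u_3(Y vs A,R) = 0
u_3(Z vs A,R) = 0
u_3(W vs A,R) = 5
max payoff 5 at {W}

P3 best: {W}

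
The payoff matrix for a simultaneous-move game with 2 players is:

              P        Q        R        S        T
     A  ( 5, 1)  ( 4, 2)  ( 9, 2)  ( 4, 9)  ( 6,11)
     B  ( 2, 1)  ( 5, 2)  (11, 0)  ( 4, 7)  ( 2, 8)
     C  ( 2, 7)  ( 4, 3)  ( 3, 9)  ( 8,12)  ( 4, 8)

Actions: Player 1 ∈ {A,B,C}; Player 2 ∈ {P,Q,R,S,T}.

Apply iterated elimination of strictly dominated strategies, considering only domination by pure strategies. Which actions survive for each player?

IESDS → P1:{A,C} P2:{S,T}

P2 drop P (S beats it: A:9>1 B:7>1 C:12>7)
P2 drop Q (S beats it: A:9>2 B:7>2 C:12>3)
P2 drop R (S beats it: A:9>2 B:7>0 C:12>9)
P1 drop B (C beats it: S:8>4 T:4>2)
P1→{A,C} P2→{S,T}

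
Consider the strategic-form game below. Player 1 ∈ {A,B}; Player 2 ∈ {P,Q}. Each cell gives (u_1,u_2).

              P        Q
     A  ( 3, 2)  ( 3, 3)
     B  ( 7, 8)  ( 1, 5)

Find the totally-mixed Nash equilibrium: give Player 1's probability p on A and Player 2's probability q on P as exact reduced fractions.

p=3/4, q=1/3

P1 indiff ⇒ q·3+(1-q)·3 = q·7+(1-q)·1 ⇒ q(-4) = (1-q)(-2) ⇒ q = 1/3
P2 indiff ⇒ p·2+(1-p)·8 = p·3+(1-p)·5 ⇒ p(-1) = (1-p)(-3) ⇒ p = 3/4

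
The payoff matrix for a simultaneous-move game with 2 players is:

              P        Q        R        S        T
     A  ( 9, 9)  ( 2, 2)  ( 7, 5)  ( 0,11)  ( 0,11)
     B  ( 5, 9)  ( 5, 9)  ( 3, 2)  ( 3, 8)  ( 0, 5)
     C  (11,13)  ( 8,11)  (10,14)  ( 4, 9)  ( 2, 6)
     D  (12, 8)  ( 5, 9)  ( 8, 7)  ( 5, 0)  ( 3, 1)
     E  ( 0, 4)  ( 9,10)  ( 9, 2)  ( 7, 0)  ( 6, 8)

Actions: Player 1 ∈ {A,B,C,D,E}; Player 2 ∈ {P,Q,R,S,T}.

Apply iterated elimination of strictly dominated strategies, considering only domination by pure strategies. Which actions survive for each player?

IESDS → P1:{C,D,E} P2:{P,Q,R}

P1 drop A (C beats it: P:11>9 Q:8>2 R:10>7 S:4>0 T:2>0)
P1 drop B (C beats it: P:11>5 Q:8>5 R:10>3 S:4>3 T:2>0)
P2 drop S (P beats it: C:13>9 D:8>0 E:4>0)
P2 drop T (Q beats it: C:11>6 D:9>1 E:10>8)
P1→{C,D,E} P2→{P,Q,R}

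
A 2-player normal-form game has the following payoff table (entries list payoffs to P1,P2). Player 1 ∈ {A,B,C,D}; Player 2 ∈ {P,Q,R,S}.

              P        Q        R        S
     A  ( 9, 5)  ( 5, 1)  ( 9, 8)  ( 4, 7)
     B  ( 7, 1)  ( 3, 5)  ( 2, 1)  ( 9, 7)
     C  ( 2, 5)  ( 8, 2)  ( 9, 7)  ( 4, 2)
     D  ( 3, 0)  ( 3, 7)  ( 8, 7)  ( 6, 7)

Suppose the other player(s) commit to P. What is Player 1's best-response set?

argmax u_1 = {A}

u_1(A vs P) = 9
u_1(B vs P) = 7
u_1(C vs P) = 2
u_1(D vs P) = 3
max payoff 9 at {A}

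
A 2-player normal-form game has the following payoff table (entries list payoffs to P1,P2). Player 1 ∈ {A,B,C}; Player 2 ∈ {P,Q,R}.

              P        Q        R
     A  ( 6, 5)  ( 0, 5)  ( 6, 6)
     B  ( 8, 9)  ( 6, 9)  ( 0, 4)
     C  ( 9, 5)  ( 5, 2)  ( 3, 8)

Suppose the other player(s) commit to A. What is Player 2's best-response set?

P2 best: {R}

u_2(P vs A) = 5
u_2(Q vs A) = 5
u_2(R vs A) = 6
max payoff 6 at {R}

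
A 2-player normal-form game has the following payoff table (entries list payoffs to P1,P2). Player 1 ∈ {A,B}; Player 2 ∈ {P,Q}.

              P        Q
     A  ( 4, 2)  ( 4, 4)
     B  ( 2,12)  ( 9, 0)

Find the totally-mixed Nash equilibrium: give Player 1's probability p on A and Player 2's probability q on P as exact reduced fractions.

P1 indiff ⇒ q·4+(1-q)·4 = q·2+(1-q)·9 ⇒ q(2) = (1-q)(5) ⇒ q = 5/7
P2 indiff ⇒ p·2+(1-p)·12 = p·4+(1-p)·0 ⇒ p(-2) = (1-p)(-12) ⇒ p = 6/7

p=6/7, q=5/7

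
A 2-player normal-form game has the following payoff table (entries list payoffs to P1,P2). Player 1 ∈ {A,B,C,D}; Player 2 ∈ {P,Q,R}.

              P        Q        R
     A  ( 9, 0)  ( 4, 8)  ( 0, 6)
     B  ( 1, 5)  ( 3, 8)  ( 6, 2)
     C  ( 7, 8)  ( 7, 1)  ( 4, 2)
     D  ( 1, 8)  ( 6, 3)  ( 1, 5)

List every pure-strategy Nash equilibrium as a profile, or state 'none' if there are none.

(A,P): not NE [P2→Q gives 8>0]
(A,Q): not NE [P1→C gives 7>4]
(A,R): not NE [P1→B gives 6>0; P2→Q gives 8>6]
(B,P): not NE [P1→A gives 9>1; P2→Q gives 8>5]
(B,Q): not NE [P1→C gives 7>3]
(B,R): not NE [P2→Q gives 8>2]
(C,P): not NE [P1→A gives 9>7]
(C,Q): not NE [P2→P gives 8>1]
(C,R): not NE [P1→B gives 6>4; P2→P gives 8>2]
(D,P): not NE [P1→A gives 9>1]
(D,Q): not NE [P1→C gives 7>6; P2→P gives 8>3]
(D,R): not NE [P1→B gives 6>1; P2→P gives 8>5]

Equilibria: none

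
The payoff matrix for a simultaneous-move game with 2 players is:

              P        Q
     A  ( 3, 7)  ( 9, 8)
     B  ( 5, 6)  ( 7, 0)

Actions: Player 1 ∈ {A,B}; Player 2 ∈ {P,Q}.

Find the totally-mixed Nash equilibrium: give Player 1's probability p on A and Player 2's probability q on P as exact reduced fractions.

P1 indiff ⇒ q·3+(1-q)·9 = q·5+(1-q)·7 ⇒ q(-2) = (1-q)(-2) ⇒ q = 1/2
P2 indiff ⇒ p·7+(1-p)·6 = p·8+(1-p)·0 ⇒ p(-1) = (1-p)(-6) ⇒ p = 6/7

p=6/7, q=1/2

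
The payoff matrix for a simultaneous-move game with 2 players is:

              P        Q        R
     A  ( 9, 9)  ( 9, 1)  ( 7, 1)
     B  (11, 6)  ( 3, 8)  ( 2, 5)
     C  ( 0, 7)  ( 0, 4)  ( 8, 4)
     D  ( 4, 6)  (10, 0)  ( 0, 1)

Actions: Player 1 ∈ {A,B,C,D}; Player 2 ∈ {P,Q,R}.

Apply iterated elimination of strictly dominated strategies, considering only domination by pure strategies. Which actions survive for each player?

IESDS → P1:{A,B,D} P2:{P,Q}

P2 drop R (P beats it: A:9>1 B:6>5 C:7>4 D:6>1)
P1 drop C (A beats it: P:9>0 Q:9>0)
P1→{A,B,D} P2→{P,Q}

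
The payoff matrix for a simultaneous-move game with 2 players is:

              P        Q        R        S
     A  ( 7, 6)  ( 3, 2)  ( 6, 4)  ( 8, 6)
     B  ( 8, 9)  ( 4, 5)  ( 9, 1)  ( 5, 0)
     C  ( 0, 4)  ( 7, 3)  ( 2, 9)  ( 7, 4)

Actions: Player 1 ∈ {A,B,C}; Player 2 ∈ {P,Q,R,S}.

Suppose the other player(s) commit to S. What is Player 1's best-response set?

BR_1 = {A}

u_1(A vs S) = 8
u_1(B vs S) = 5
u_1(C vs S) = 7
max payoff 8 at {A}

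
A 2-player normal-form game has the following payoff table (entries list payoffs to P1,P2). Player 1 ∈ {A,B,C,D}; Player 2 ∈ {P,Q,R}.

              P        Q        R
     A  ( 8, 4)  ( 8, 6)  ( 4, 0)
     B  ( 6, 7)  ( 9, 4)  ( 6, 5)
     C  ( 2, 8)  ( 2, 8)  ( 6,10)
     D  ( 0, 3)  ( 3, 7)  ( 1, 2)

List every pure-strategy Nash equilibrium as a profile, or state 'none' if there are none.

(A,P): not NE [P2→Q gives 6>4]
(A,Q): not NE [P1→B gives 9>8]
(A,R): not NE [P1→C gives 6>4; P2→Q gives 6>0]
(B,P): not NE [P1→A gives 8>6]
(B,Q): not NE [P2→P gives 7>4]
(B,R): not NE [P2→P gives 7>5]
(C,P): not NE [P1→A gives 8>2; P2→R gives 10>8]
(C,Q): not NE [P1→B gives 9>2; P2→R gives 10>8]
(C,R): NE
(D,P): not NE [P1→A gives 8>0; P2→Q gives 7>3]
(D,Q): not NE [P1→B gives 9>3]
(D,R): not NE [P1→C gives 6>1; P2→Q gives 7>2]

PSNE = {(C,R)}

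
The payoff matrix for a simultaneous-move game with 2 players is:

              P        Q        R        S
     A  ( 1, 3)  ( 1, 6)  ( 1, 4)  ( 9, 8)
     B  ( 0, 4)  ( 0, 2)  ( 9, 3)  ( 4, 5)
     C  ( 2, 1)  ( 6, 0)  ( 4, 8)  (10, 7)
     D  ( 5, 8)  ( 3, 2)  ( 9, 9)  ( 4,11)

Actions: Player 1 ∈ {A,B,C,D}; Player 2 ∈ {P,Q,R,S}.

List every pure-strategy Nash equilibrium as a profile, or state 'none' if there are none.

Equilibria: none

(A,P): not NE [P1→D gives 5>1; P2→S gives 8>3]
(A,Q): not NE [P1→C gives 6>1; P2→S gives 8>6]
(A,R): not NE [P1→D gives 9>1; P2→S gives 8>4]
(A,S): not NE [P1→C gives 10>9]
(B,P): not NE [P1→D gives 5>0; P2→S gives 5>4]
(B,Q): not NE [P1→C gives 6>0; P2→S gives 5>2]
(B,R): not NE [P2→S gives 5>3]
(B,S): not NE [P1→C gives 10>4]
(C,P): not NE [P1→D gives 5>2; P2→R gives 8>1]
(C,Q): not NE [P2→R gives 8>0]
(C,R): not NE [P1→D gives 9>4]
(C,S): not NE [P2→R gives 8>7]
(D,P): not NE [P2→S gives 11>8]
(D,Q): not NE [P1→C gives 6>3; P2→S gives 11>2]
(D,R): not NE [P2→S gives 11>9]
(D,S): not NE [P1→C gives 10>4]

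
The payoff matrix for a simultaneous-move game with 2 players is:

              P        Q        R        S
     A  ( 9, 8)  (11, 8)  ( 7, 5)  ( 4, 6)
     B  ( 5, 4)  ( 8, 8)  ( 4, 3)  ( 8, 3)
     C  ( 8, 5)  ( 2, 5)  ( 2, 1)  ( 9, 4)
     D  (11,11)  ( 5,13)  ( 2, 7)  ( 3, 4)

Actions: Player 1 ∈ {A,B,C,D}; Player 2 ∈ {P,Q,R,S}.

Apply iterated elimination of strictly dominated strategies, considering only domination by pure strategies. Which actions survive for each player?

Survivors P1:{A,D} P2:{P,Q}

P2 drop R (P beats it: A:8>5 B:4>3 C:5>1 D:11>7)
P2 drop S (P beats it: A:8>6 B:4>3 C:5>4 D:11>4)
P1 drop B (A beats it: P:9>5 Q:11>8)
P1 drop C (A beats it: P:9>8 Q:11>2)
P1→{A,D} P2→{P,Q}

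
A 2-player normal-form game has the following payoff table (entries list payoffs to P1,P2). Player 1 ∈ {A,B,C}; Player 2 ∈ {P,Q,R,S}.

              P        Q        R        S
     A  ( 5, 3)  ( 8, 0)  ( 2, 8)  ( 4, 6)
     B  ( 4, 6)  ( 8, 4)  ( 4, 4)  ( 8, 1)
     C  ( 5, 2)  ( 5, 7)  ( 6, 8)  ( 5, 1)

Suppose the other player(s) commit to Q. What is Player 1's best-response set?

argmax u_1 = {A,B}

u_1(A vs Q) = 8
u_1(B vs Q) = 8
u_1(C vs Q) = 5
max payoff 8 at {A,B}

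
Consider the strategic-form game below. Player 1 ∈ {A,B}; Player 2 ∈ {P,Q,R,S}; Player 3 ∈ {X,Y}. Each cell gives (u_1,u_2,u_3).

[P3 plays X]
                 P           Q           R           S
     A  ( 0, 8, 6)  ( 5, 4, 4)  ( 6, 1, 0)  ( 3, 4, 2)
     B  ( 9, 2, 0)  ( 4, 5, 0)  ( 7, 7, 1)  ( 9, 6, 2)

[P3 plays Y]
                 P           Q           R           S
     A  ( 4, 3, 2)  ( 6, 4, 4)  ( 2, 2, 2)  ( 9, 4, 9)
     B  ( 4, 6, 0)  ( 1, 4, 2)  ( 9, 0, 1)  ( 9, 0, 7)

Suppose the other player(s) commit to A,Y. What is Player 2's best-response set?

P2 best: {Q,S}

u_2(P vs A,Y) = 3
u_2(Q vs A,Y) = 4
u_2(R vs A,Y) = 2
u_2(S vs A,Y) = 4
max payoff 4 at {Q,S}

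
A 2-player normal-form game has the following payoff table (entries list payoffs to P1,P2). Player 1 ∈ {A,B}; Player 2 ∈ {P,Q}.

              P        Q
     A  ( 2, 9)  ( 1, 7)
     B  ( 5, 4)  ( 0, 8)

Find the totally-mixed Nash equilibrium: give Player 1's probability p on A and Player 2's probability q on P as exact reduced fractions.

P1 indiff ⇒ q·2+(1-q)·1 = q·5+(1-q)·0 ⇒ q(-3) = (1-q)(-1) ⇒ q = 1/4
P2 indiff ⇒ p·9+(1-p)·4 = p·7+(1-p)·8 ⇒ p(2) = (1-p)(4) ⇒ p = 2/3

p=2/3, q=1/4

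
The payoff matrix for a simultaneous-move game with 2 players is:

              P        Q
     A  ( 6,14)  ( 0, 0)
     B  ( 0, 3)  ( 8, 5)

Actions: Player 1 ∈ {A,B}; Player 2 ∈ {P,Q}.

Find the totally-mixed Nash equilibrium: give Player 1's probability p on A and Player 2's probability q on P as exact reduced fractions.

P1 indiff ⇒ q·6+(1-q)·0 = q·0+(1-q)·8 ⇒ q(6) = (1-q)(8) ⇒ q = 4/7
P2 indiff ⇒ p·14+(1-p)·3 = p·0+(1-p)·5 ⇒ p(14) = (1-p)(2) ⇒ p = 1/8

p=1/8, q=4/7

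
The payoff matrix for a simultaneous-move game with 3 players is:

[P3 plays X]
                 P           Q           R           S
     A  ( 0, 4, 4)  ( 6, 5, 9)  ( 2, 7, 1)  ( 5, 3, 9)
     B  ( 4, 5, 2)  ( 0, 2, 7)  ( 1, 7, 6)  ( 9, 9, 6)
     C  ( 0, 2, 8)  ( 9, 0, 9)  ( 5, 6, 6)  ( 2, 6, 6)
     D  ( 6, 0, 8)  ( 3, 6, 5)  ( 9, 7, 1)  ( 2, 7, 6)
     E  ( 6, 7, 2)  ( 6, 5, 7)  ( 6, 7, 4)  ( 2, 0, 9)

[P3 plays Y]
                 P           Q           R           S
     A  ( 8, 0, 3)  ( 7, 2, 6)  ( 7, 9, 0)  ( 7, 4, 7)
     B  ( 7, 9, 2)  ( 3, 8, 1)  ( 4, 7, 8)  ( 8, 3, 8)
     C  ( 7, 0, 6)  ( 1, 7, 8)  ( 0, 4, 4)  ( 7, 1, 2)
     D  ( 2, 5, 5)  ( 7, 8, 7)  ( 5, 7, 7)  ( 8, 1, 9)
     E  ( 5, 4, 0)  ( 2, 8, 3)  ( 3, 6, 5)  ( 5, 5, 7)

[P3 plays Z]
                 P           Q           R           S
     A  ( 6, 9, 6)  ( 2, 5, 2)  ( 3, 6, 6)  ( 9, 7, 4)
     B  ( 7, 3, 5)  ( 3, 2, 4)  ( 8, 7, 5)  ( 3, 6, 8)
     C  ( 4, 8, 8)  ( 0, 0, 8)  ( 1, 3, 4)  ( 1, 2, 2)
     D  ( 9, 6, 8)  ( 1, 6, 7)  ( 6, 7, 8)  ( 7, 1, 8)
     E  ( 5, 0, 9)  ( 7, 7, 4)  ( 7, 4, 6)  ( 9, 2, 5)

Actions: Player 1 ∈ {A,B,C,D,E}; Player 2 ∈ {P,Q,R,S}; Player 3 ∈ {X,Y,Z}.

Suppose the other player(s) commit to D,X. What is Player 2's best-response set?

BR_2 = {R,S}

u_2(P vs D,X) = 0
u_2(Q vs D,X) = 6
u_2(R vs D,X) = 7
u_2(S vs D,X) = 7
max payoff 7 at {R,S}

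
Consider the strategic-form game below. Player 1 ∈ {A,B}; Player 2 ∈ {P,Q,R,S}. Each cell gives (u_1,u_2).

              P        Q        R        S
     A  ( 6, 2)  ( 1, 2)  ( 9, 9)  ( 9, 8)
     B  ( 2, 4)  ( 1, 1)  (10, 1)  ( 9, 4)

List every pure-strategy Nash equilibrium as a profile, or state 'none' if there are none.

(A,P): not NE [P2→R gives 9>2]
(A,Q): not NE [P2→R gives 9>2]
(A,R): not NE [P1→B gives 10>9]
(A,S): not NE [P2→R gives 9>8]
(B,P): not NE [P1→A gives 6>2]
(B,Q): not NE [P2→S gives 4>1]
(B,R): not NE [P2→S gives 4>1]
(B,S): NE

Nash profiles: (B,S)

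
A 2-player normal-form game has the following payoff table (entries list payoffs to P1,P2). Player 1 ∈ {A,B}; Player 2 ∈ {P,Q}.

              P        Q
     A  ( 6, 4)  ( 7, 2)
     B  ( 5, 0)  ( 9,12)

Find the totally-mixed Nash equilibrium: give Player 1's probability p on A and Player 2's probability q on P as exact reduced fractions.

p=6/7, q=2/3

P1 indiff ⇒ q·6+(1-q)·7 = q·5+(1-q)·9 ⇒ q(1) = (1-q)(2) ⇒ q = 2/3
P2 indiff ⇒ p·4+(1-p)·0 = p·2+(1-p)·12 ⇒ p(2) = (1-p)(12) ⇒ p = 6/7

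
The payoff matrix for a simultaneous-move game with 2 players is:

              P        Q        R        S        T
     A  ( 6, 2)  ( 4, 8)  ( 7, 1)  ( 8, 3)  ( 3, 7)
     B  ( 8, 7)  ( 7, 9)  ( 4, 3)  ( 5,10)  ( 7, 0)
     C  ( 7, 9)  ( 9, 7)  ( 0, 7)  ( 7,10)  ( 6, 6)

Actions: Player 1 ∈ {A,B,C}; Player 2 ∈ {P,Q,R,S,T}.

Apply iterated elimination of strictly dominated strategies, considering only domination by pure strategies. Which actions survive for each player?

IESDS → P1:{A,C} P2:{Q,S}

P2 drop P (S beats it: A:3>2 B:10>7 C:10>9)
P2 drop R (S beats it: A:3>1 B:10>3 C:10>7)
P2 drop T (Q beats it: A:8>7 B:9>0 C:7>6)
P1 drop B (C beats it: Q:9>7 S:7>5)
P1→{A,C} P2→{Q,S}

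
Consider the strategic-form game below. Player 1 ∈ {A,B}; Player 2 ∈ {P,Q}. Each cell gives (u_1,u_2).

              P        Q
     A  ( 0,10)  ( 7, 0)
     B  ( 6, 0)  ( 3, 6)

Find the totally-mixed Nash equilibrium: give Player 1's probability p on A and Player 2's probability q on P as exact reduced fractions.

(p,q) = (3/8, 2/5)

P1 indiff ⇒ q·0+(1-q)·7 = q·6+(1-q)·3 ⇒ q(-6) = (1-q)(-4) ⇒ q = 2/5
P2 indiff ⇒ p·10+(1-p)·0 = p·0+(1-p)·6 ⇒ p(10) = (1-p)(6) ⇒ p = 3/8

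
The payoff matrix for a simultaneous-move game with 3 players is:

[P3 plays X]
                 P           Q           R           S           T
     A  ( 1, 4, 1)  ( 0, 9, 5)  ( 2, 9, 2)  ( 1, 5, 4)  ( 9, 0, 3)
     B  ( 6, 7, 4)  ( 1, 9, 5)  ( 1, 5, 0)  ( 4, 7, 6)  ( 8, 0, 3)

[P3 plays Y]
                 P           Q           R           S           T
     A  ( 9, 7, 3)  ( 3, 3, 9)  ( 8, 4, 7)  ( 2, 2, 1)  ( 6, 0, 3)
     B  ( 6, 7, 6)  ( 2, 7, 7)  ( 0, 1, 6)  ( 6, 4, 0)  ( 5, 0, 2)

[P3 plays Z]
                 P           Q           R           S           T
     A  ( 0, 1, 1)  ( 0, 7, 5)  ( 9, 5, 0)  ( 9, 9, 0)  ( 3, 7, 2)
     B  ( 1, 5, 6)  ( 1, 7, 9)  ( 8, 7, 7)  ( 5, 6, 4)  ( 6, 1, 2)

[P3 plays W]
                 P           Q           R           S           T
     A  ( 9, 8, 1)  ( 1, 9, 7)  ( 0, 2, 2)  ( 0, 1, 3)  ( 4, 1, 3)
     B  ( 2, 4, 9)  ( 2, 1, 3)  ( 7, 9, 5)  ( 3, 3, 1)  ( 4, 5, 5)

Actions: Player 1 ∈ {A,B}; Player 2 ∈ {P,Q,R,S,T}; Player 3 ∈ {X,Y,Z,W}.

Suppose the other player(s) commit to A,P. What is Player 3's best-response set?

u_3(X vs A,P) = 1
u_3(Y vs A,P) = 3
u_3(Z vs A,P) = 1
u_3(W vs A,P) = 1
max payoff 3 at {Y}

P3 best: {Y}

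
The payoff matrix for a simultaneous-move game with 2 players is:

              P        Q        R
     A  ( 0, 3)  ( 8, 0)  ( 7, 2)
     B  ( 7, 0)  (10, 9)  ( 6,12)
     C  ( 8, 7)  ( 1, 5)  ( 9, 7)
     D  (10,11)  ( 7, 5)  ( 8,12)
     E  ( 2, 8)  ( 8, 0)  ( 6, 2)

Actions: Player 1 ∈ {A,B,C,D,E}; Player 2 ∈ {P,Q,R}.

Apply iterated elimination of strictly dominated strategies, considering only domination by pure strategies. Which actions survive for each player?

Survivors P1:{C,D} P2:{P,R}

P2 drop Q (R beats it: A:2>0 B:12>9 C:7>5 D:12>5 E:2>0)
P1 drop A (C beats it: P:8>0 R:9>7)
P1 drop B (C beats it: P:8>7 R:9>6)
P1 drop E (C beats it: P:8>2 R:9>6)
P1→{C,D} P2→{P,R}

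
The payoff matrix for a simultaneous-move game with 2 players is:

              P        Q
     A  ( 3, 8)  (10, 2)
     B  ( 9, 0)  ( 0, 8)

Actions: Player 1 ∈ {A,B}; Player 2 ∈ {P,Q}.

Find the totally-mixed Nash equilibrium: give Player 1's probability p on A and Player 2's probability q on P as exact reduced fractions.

p=4/7, q=5/8

P1 indiff ⇒ q·3+(1-q)·10 = q·9+(1-q)·0 ⇒ q(-6) = (1-q)(-10) ⇒ q = 5/8
P2 indiff ⇒ p·8+(1-p)·0 = p·2+(1-p)·8 ⇒ p(6) = (1-p)(8) ⇒ p = 4/7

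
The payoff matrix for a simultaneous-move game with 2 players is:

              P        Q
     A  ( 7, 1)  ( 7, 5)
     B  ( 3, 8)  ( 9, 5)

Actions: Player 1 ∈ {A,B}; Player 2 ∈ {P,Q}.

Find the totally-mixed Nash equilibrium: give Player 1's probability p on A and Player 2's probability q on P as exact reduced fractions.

(p,q) = (3/7, 1/3)

P1 indiff ⇒ q·7+(1-q)·7 = q·3+(1-q)·9 ⇒ q(4) = (1-q)(2) ⇒ q = 1/3
P2 indiff ⇒ p·1+(1-p)·8 = p·5+(1-p)·5 ⇒ p(-4) = (1-p)(-3) ⇒ p = 3/7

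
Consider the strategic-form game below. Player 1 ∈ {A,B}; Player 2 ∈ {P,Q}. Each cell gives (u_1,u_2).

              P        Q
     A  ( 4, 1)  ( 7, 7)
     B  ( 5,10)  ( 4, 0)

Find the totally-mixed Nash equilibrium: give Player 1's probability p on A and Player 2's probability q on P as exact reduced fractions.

P1 indiff ⇒ q·4+(1-q)·7 = q·5+(1-q)·4 ⇒ q(-1) = (1-q)(-3) ⇒ q = 3/4
P2 indiff ⇒ p·1+(1-p)·10 = p·7+(1-p)·0 ⇒ p(-6) = (1-p)(-10) ⇒ p = 5/8

(p,q) = (5/8, 3/4)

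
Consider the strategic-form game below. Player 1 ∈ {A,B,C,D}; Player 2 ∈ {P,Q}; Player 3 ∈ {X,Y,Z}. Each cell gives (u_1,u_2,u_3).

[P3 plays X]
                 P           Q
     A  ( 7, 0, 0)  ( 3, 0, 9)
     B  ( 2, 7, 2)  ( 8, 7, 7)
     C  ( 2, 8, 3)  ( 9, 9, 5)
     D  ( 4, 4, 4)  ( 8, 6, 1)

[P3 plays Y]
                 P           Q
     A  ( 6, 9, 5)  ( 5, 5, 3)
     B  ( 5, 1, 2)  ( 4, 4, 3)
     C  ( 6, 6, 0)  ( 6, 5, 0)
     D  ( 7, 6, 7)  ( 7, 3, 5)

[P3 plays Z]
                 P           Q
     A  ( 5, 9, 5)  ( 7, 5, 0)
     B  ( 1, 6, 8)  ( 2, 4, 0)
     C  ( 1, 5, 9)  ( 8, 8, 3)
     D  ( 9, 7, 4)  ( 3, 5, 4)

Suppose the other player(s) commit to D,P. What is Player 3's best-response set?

u_3(X vs D,P) = 4
u_3(Y vs D,P) = 7
u_3(Z vs D,P) = 4
max payoff 7 at {Y}

BR_3 = {Y}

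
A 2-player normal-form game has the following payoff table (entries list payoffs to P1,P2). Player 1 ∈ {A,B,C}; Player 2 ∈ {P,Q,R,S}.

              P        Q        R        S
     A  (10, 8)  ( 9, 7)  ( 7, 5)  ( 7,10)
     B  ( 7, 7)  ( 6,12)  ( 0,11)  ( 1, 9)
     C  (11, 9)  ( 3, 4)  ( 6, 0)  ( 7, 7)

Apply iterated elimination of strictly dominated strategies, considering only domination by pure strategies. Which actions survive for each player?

P1 drop B (A beats it: P:10>7 Q:9>6 R:7>0 S:7>1)
P2 drop Q (P beats it: A:8>7 C:9>4)
P2 drop R (P beats it: A:8>5 C:9>0)
P1→{A,C} P2→{P,S}

IESDS → P1:{A,C} P2:{P,S}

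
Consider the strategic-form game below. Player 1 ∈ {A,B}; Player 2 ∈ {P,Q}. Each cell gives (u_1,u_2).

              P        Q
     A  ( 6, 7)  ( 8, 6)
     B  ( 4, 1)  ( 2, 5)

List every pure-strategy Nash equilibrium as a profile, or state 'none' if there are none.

(A,P): NE
(A,Q): not NE [P2→P gives 7>6]
(B,P): not NE [P1→A gives 6>4; P2→Q gives 5>1]
(B,Q): not NE [P1→A gives 8>2]

NE set: (A,P)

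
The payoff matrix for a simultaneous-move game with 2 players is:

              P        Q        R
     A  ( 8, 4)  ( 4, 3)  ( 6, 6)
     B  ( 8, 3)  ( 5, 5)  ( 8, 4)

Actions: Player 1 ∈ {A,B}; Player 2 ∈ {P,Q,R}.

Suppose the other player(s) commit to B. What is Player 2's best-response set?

P2 best: {Q}

u_2(P vs B) = 3
u_2(Q vs B) = 5
u_2(R vs B) = 4
max payoff 5 at {Q}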